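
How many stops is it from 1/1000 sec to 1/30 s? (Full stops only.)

5 stops

1/1000 → 1/500 → 1/250 → 1/125 → 1/60 → 1/30 — count the steps: 5 stops.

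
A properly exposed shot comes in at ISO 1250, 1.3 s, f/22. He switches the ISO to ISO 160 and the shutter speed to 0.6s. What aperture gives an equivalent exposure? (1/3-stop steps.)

ISO: 1250 → 1000 → 800 → 640 → 500 → 400 → 320 → 250 → 200 → 160 — 3 stops lower (darker).
Shutter speed: 1.3 → 1 → 0.8 → 0.6 — 1 stop shorter (darker).
Net change so far: 4 stops darker. Offset with the aperture: f/22 → f/20 → f/18 → f/16 → f/14 → f/13 → f/11 → f/10 → f/9 → f/8 → f/7.1 → f/6.3 → f/5.6.

f/5.6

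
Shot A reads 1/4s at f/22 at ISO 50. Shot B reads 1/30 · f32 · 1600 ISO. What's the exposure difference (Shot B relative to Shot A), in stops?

Aperture: f/22 → f/32 — 1 stop smaller aperture (darker).
Shutter speed: 1/4 → 1/8 → 1/15 → 1/30 — 3 stops faster (darker).
ISO: 50 → 100 → 200 → 400 → 800 → 1600 — 5 stops higher (brighter).
Net: −1 −3 +5 = +1 stop.

1 stop brighter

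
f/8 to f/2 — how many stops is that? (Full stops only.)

f/8 → f/5.6 → f/4 → f/2.8 → f/2 — count the steps: 4 stops.

4 stops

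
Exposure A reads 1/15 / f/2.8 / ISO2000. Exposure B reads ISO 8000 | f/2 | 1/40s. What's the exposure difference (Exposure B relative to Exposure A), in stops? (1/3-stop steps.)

Aperture: f/2.8 → f/2.5 → f/2.2 → f/2 — 1 stop larger aperture (brighter).
Shutter speed: 1/15 → 1/20 → 1/25 → 1/30 → 1/40 — 1 1/3 stops faster (darker).
ISO: 2000 → 2500 → 3200 → 4000 → 5000 → 6400 → 8000 — 2 stops raised (brighter).
Net: +1 −1 1/3 +2 = +1 2/3 stops.

1 2/3 stops brighter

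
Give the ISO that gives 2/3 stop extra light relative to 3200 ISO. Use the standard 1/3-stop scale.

ISO 5000

ISO: 3200 → 4000 → 5000 — 2/3 stop raised (brighter).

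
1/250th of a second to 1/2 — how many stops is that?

7 stops

1/250 → 1/125 → 1/60 → 1/30 → 1/15 → 1/8 → 1/4 → 1/2 — count the steps: 7 stops.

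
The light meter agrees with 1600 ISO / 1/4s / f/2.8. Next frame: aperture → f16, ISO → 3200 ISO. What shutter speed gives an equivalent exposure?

Aperture: f/2.8 → f/4 → f/5.6 → f/8 → f/11 → f/16 — 5 stops smaller aperture (darker).
ISO: 1600 → 3200 — 1 stop raised (brighter).
Net change so far: 4 stops darker. Offset with the shutter speed: 1/4 → 1/2 → 1 → 2 → 4.

4 s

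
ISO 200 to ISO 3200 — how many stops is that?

200 → 400 → 800 → 1600 → 3200 — count the steps: 4 stops.

4 stops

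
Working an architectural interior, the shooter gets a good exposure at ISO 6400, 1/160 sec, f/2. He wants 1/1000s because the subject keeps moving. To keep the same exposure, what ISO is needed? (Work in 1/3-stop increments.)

ISO 40000

Shutter speed: 1/160 → 1/200 → 1/250 → 1/320 → 1/400 → 1/500 → 1/640 → 1/800 → 1/1000 — 2 2/3 stops shorter (darker).
Need 2 2/3 stops brighter from the ISO: 6400 → 8000 → 10000 → 12800 → 16000 → 20000 → 25600 → 32000 → 40000.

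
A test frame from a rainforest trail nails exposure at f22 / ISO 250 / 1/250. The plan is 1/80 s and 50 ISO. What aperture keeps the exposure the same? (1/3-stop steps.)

f/18

Shutter speed: 1/250 → 1/200 → 1/160 → 1/125 → 1/100 → 1/80 — 1 2/3 stops longer (brighter).
ISO: 250 → 200 → 160 → 125 → 100 → 80 → 64 → 50 — 2 1/3 stops lower (darker).
Net change so far: 2/3 stop darker. Offset with the aperture: f/22 → f/20 → f/18.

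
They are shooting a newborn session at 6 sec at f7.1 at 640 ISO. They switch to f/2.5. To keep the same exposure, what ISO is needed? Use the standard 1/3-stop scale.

Aperture: f/7.1 → f/6.3 → f/5.6 → f/5 → f/4.5 → f/4 → f/3.5 → f/3.2 → f/2.8 → f/2.5 — 3 stops larger aperture (brighter).
Need 3 stops darker from the ISO: 640 → 500 → 400 → 320 → 250 → 200 → 160 → 125 → 100 → 80.

ISO 80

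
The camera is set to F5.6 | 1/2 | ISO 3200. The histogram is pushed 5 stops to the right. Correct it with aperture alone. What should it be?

Overexposed by 5 stops → need 5 stops darker.
Aperture: f/5.6 → f/8 → f/11 → f/16 → f/22 → f/32.

f/32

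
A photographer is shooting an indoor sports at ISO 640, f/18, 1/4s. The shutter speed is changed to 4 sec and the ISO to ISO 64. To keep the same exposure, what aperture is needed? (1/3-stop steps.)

f/22

Shutter speed: 1/4 → 0.3 → 0.4 → 0.5 → 0.6 → 0.8 → 1 → 1.3 → 1.6 → 2 → 2.5 → 3.2 → 4 — 4 stops slower (brighter).
ISO: 640 → 500 → 400 → 320 → 250 → 200 → 160 → 125 → 100 → 80 → 64 — 3 1/3 stops lower (darker).
Net change so far: 2/3 stop brighter. Offset with the aperture: f/18 → f/20 → f/22.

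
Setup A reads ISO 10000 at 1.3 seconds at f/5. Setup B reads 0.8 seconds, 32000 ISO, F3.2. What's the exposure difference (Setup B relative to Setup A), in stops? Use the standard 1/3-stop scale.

Aperture: f/5 → f/4.5 → f/4 → f/3.5 → f/3.2 — 1 1/3 stops opened up (brighter).
Shutter speed: 1.3 → 1 → 0.8 — 2/3 stop faster (darker).
ISO: 10000 → 12800 → 16000 → 20000 → 25600 → 32000 — 1 2/3 stops higher (brighter).
Net: +1 1/3 −2/3 +1 2/3 = +2 1/3 stops.

2 1/3 stops brighter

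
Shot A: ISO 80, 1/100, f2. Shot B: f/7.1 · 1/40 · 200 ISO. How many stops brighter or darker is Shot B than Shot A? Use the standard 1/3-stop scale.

Aperture: f/2 → f/2.2 → f/2.5 → f/2.8 → f/3.2 → f/3.5 → f/4 → f/4.5 → f/5 → f/5.6 → f/6.3 → f/7.1 — 3 2/3 stops smaller aperture (darker).
Shutter speed: 1/100 → 1/80 → 1/60 → 1/50 → 1/40 — 1 1/3 stops longer (brighter).
ISO: 80 → 100 → 125 → 160 → 200 — 1 1/3 stops raised (brighter).
Net: −3 2/3 +1 1/3 +1 1/3 = −1 stop.

1 stop darker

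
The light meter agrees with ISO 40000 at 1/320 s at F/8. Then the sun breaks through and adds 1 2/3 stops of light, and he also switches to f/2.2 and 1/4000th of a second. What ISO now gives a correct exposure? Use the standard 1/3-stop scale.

Scene light: 1 2/3 stops brighter.
Aperture: f/8 → f/7.1 → f/6.3 → f/5.6 → f/5 → f/4.5 → f/4 → f/3.5 → f/3.2 → f/2.8 → f/2.5 → f/2.2 — 3 2/3 stops wider (brighter).
Shutter speed: 1/320 → 1/400 → 1/500 → 1/640 → 1/800 → 1/1000 → 1/1250 → 1/1600 → 1/2000 → 1/2500 → 1/3200 → 1/4000 — 3 2/3 stops shorter (darker).
Net so far: 1 2/3 stops brighter. ISO: 40000 → 32000 → 25600 → 20000 → 16000 → 12800.

ISO 12800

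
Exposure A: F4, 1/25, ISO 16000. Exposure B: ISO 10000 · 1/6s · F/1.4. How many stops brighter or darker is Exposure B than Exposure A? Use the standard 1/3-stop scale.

4 1/3 stops brighter

Aperture: f/4 → f/3.5 → f/3.2 → f/2.8 → f/2.5 → f/2.2 → f/2 → f/1.8 → f/1.6 → f/1.4 — 3 stops larger aperture (brighter).
Shutter speed: 1/25 → 1/20 → 1/15 → 1/13 → 1/10 → 1/8 → 1/6 — 2 stops longer (brighter).
ISO: 16000 → 12800 → 10000 — 2/3 stop dropped (darker).
Net: +3 +2 −2/3 = +4 1/3 stops.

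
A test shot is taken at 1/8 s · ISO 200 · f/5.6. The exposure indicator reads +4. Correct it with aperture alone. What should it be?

f/22

Overexposed by 4 stops → need 4 stops darker.
Aperture: f/5.6 → f/8 → f/11 → f/16 → f/22.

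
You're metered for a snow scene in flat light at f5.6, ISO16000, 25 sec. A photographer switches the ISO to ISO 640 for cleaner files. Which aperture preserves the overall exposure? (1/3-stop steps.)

ISO: 16000 → 12800 → 10000 → 8000 → 6400 → 5000 → 4000 → 3200 → 2500 → 2000 → 1600 → 1250 → 1000 → 800 → 640 — 4 2/3 stops lower (darker).
Need 4 2/3 stops brighter from the aperture: f/5.6 → f/5 → f/4.5 → f/4 → f/3.5 → f/3.2 → f/2.8 → f/2.5 → f/2.2 → f/2 → f/1.8 → f/1.6 → f/1.4 → f/1.2 → f/1.1.

f/1.1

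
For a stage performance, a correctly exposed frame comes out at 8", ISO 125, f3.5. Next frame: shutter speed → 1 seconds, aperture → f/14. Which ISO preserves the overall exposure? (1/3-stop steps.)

ISO 16000

Shutter speed: 8 → 6 → 5 → 4 → 3.2 → 2.5 → 2 → 1.6 → 1.3 → 1 — 3 stops shorter (darker).
Aperture: f/3.5 → f/4 → f/4.5 → f/5 → f/5.6 → f/6.3 → f/7.1 → f/8 → f/9 → f/10 → f/11 → f/13 → f/14 — 4 stops narrower (darker).
Net change so far: 7 stops darker. Offset with the ISO: 125 → 160 → 200 → 250 → 320 → 400 → 500 → 640 → 800 → 1000 → 1250 → 1600 → 2000 → 2500 → 3200 → 4000 → 5000 → 6400 → 8000 → 10000 → 12800 → 16000.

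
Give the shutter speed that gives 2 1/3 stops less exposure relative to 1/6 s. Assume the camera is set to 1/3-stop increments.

1/30s

Shutter speed: 1/6 → 1/8 → 1/10 → 1/13 → 1/15 → 1/20 → 1/25 → 1/30 — 2 1/3 stops faster (darker).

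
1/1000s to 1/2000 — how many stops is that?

1 stop

1/1000 → 1/2000 — count the steps: 1 stop.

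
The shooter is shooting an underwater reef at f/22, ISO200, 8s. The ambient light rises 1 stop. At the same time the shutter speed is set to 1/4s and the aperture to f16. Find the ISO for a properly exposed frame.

Scene light: 1 stop brighter.
Shutter speed: 8 → 4 → 2 → 1 → 1/2 → 1/4 — 5 stops faster (darker).
Aperture: f/22 → f/16 — 1 stop larger aperture (brighter).
Net so far: 3 stops darker. ISO: 200 → 400 → 800 → 1600.

ISO 1600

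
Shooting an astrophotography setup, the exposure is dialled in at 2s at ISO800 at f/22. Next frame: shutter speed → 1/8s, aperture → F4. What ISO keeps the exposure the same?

ISO 400

Shutter speed: 2 → 1 → 1/2 → 1/4 → 1/8 — 4 stops shorter (darker).
Aperture: f/22 → f/16 → f/11 → f/8 → f/5.6 → f/4 — 5 stops larger aperture (brighter).
Net change so far: 1 stop brighter. Offset with the ISO: 800 → 400.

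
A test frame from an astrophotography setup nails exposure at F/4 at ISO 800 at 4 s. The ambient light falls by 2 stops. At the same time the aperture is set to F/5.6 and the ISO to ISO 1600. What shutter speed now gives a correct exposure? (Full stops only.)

Scene light: 2 stops darker.
Aperture: f/4 → f/5.6 — 1 stop narrower (darker).
ISO: 800 → 1600 — 1 stop higher (brighter).
Net so far: 2 stops darker. Shutter speed: 4 → 8 → 15.

15 s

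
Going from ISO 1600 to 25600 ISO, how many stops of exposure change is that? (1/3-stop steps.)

1600 → 2000 → 2500 → 3200 → 4000 → 5000 → 6400 → 8000 → 10000 → 12800 → 16000 → 20000 → 25600 — count the steps: 12 third-stops = 4 stops.

4 stops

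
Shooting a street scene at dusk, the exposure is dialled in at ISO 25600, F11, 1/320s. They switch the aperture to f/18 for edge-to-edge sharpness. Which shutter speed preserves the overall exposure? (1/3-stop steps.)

Aperture: f/11 → f/13 → f/14 → f/16 → f/18 — 1 1/3 stops narrower (darker).
Need 1 1/3 stops brighter from the shutter speed: 1/320 → 1/250 → 1/200 → 1/160 → 1/125.

1/125s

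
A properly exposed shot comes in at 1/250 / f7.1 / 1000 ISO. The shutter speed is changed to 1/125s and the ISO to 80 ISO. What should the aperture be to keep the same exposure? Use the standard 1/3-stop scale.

f/2.8

Shutter speed: 1/250 → 1/200 → 1/160 → 1/125 — 1 stop slower (brighter).
ISO: 1000 → 800 → 640 → 500 → 400 → 320 → 250 → 200 → 160 → 125 → 100 → 80 — 3 2/3 stops lower (darker).
Net change so far: 2 2/3 stops darker. Offset with the aperture: f/7.1 → f/6.3 → f/5.6 → f/5 → f/4.5 → f/4 → f/3.5 → f/3.2 → f/2.8.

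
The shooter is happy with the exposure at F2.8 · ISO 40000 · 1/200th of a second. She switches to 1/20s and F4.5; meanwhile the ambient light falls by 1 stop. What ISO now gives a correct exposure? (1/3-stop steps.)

ISO 20000

Scene light: 1 stop darker.
Shutter speed: 1/200 → 1/160 → 1/125 → 1/100 → 1/80 → 1/60 → 1/50 → 1/40 → 1/30 → 1/25 → 1/20 — 3 1/3 stops longer (brighter).
Aperture: f/2.8 → f/3.2 → f/3.5 → f/4 → f/4.5 — 1 1/3 stops smaller aperture (darker).
Net so far: 1 stop brighter. ISO: 40000 → 32000 → 25600 → 20000.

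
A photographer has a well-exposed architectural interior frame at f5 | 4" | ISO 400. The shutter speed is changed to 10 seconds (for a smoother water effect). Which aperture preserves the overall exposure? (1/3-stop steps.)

Shutter speed: 4 → 5 → 6 → 8 → 10 — 1 1/3 stops slower (brighter).
Need 1 1/3 stops darker from the aperture: f/5 → f/5.6 → f/6.3 → f/7.1 → f/8.

f/8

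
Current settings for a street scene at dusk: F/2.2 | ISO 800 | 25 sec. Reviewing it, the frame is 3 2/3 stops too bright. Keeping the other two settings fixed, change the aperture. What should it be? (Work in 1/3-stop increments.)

f/8

Overexposed by 3 2/3 stops → need 3 2/3 stops darker.
Aperture: f/2.2 → f/2.5 → f/2.8 → f/3.2 → f/3.5 → f/4 → f/4.5 → f/5 → f/5.6 → f/6.3 → f/7.1 → f/8.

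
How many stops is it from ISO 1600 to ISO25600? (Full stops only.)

1600 → 3200 → 6400 → 12800 → 25600 — count the steps: 4 stops.

4 stops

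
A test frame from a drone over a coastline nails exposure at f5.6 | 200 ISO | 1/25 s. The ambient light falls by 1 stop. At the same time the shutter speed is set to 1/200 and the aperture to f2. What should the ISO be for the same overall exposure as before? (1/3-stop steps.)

Scene light: 1 stop darker.
Shutter speed: 1/25 → 1/30 → 1/40 → 1/50 → 1/60 → 1/80 → 1/100 → 1/125 → 1/160 → 1/200 — 3 stops faster (darker).
Aperture: f/5.6 → f/5 → f/4.5 → f/4 → f/3.5 → f/3.2 → f/2.8 → f/2.5 → f/2.2 → f/2 — 3 stops wider (brighter).
Net so far: 1 stop darker. ISO: 200 → 250 → 320 → 400.

ISO 400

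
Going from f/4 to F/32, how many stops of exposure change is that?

6 stops

f/4 → f/5.6 → f/8 → f/11 → f/16 → f/22 → f/32 — count the steps: 6 stops.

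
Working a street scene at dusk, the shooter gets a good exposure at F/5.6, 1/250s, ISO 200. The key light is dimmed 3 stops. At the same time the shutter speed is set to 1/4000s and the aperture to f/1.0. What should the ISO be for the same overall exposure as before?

Scene light: 3 stops darker.
Shutter speed: 1/250 → 1/500 → 1/1000 → 1/2000 → 1/4000 — 4 stops faster (darker).
Aperture: f/5.6 → f/4 → f/2.8 → f/2 → f/1.4 → f/1.0 — 5 stops wider (brighter).
Net so far: 2 stops darker. ISO: 200 → 400 → 800.

ISO 800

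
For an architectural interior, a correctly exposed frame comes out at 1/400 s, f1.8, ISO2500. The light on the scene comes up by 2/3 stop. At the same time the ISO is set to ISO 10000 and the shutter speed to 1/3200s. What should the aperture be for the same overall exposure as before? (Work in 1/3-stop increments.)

Scene light: 2/3 stop brighter.
ISO: 2500 → 3200 → 4000 → 5000 → 6400 → 8000 → 10000 — 2 stops raised (brighter).
Shutter speed: 1/400 → 1/500 → 1/640 → 1/800 → 1/1000 → 1/1250 → 1/1600 → 1/2000 → 1/2500 → 1/3200 — 3 stops shorter (darker).
Net so far: 1/3 stop darker. Aperture: f/1.8 → f/1.6.

f/1.6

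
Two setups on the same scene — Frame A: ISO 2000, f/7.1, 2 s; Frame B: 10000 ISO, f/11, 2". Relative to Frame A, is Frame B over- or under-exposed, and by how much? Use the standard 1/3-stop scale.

Aperture: f/7.1 → f/8 → f/9 → f/10 → f/11 — 1 1/3 stops stopped down (darker).
Shutter speed: unchanged.
ISO: 2000 → 2500 → 3200 → 4000 → 5000 → 6400 → 8000 → 10000 — 2 1/3 stops higher (brighter).
Net: −1 1/3 +2 1/3 = +1 stop.

1 stop brighter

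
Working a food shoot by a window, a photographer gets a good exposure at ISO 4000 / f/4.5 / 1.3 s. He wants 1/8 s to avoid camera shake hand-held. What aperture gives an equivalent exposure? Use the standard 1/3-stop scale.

Shutter speed: 1.3 → 1 → 0.8 → 0.6 → 0.5 → 0.4 → 0.3 → 1/4 → 1/5 → 1/6 → 1/8 — 3 1/3 stops faster (darker).
Need 3 1/3 stops brighter from the aperture: f/4.5 → f/4 → f/3.5 → f/3.2 → f/2.8 → f/2.5 → f/2.2 → f/2 → f/1.8 → f/1.6 → f/1.4.

f/1.4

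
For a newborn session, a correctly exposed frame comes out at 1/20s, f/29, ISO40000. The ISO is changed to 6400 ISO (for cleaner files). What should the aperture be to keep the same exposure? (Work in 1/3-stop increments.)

ISO: 40000 → 32000 → 25600 → 20000 → 16000 → 12800 → 10000 → 8000 → 6400 — 2 2/3 stops dropped (darker).
Need 2 2/3 stops brighter from the aperture: f/29 → f/25 → f/22 → f/20 → f/18 → f/16 → f/14 → f/13 → f/11.

f/11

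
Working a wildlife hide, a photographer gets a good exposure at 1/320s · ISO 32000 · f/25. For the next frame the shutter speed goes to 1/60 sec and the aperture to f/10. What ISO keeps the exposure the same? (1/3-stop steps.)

ISO 1000

Shutter speed: 1/320 → 1/250 → 1/200 → 1/160 → 1/125 → 1/100 → 1/80 → 1/60 — 2 1/3 stops longer (brighter).
Aperture: f/25 → f/22 → f/20 → f/18 → f/16 → f/14 → f/13 → f/11 → f/10 — 2 2/3 stops wider (brighter).
Net change so far: 5 stops brighter. Offset with the ISO: 32000 → 25600 → 20000 → 16000 → 12800 → 10000 → 8000 → 6400 → 5000 → 4000 → 3200 → 2500 → 2000 → 1600 → 1250 → 1000.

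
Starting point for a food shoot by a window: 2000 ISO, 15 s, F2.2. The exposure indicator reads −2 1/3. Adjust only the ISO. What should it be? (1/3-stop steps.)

ISO 10000

Underexposed by 2 1/3 stops → need 2 1/3 stops brighter.
ISO: 2000 → 2500 → 3200 → 4000 → 5000 → 6400 → 8000 → 10000.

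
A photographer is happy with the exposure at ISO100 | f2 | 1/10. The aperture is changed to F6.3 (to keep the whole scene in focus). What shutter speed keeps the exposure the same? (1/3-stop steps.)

Aperture: f/2 → f/2.2 → f/2.5 → f/2.8 → f/3.2 → f/3.5 → f/4 → f/4.5 → f/5 → f/5.6 → f/6.3 — 3 1/3 stops smaller aperture (darker).
Need 3 1/3 stops brighter from the shutter speed: 1/10 → 1/8 → 1/6 → 1/5 → 1/4 → 0.3 → 0.4 → 0.5 → 0.6 → 0.8 → 1.

1 s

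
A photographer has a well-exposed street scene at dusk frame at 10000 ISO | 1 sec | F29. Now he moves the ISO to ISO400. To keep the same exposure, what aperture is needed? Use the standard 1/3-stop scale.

ISO: 10000 → 8000 → 6400 → 5000 → 4000 → 3200 → 2500 → 2000 → 1600 → 1250 → 1000 → 800 → 640 → 500 → 400 — 4 2/3 stops lower (darker).
Need 4 2/3 stops brighter from the aperture: f/29 → f/25 → f/22 → f/20 → f/18 → f/16 → f/14 → f/13 → f/11 → f/10 → f/9 → f/8 → f/7.1 → f/6.3 → f/5.6.

f/5.6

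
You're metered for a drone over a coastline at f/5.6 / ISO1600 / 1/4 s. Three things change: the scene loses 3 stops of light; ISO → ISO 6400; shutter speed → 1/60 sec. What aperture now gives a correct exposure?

f/1.0

Scene light: 3 stops darker.
ISO: 1600 → 3200 → 6400 — 2 stops higher (brighter).
Shutter speed: 1/4 → 1/8 → 1/15 → 1/30 → 1/60 — 4 stops shorter (darker).
Net so far: 5 stops darker. Aperture: f/5.6 → f/4 → f/2.8 → f/2 → f/1.4 → f/1.0.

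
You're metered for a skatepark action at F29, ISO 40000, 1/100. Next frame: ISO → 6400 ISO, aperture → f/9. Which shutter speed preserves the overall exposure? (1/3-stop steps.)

1/160s

ISO: 40000 → 32000 → 25600 → 20000 → 16000 → 12800 → 10000 → 8000 → 6400 — 2 2/3 stops lower (darker).
Aperture: f/29 → f/25 → f/22 → f/20 → f/18 → f/16 → f/14 → f/13 → f/11 → f/10 → f/9 — 3 1/3 stops opened up (brighter).
Net change so far: 2/3 stop brighter. Offset with the shutter speed: 1/100 → 1/125 → 1/160.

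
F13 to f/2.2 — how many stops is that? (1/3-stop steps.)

5 stops

f/13 → f/11 → f/10 → f/9 → f/8 → f/7.1 → f/6.3 → f/5.6 → f/5 → f/4.5 → f/4 → f/3.5 → f/3.2 → f/2.8 → f/2.5 → f/2.2 — count the steps: 15 third-stops = 5 stops.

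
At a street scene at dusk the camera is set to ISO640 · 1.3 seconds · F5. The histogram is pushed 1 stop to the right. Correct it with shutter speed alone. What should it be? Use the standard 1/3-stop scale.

Overexposed by 1 stop → need 1 stop darker.
Shutter speed: 1.3 → 1 → 0.8 → 0.6.

0.6 s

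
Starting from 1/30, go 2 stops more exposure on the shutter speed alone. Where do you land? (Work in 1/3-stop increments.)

1/8s

Shutter speed: 1/30 → 1/25 → 1/20 → 1/15 → 1/13 → 1/10 → 1/8 — 2 stops slower (brighter).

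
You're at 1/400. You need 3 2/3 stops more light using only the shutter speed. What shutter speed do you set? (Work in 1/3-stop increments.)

Shutter speed: 1/400 → 1/320 → 1/250 → 1/200 → 1/160 → 1/125 → 1/100 → 1/80 → 1/60 → 1/50 → 1/40 → 1/30 — 3 2/3 stops longer (brighter).

1/30s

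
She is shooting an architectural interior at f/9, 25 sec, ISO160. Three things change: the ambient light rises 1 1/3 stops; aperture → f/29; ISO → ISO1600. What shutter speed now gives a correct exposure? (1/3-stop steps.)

10 s

Scene light: 1 1/3 stops brighter.
Aperture: f/9 → f/10 → f/11 → f/13 → f/14 → f/16 → f/18 → f/20 → f/22 → f/25 → f/29 — 3 1/3 stops narrower (darker).
ISO: 160 → 200 → 250 → 320 → 400 → 500 → 640 → 800 → 1000 → 1250 → 1600 — 3 1/3 stops raised (brighter).
Net so far: 1 1/3 stops brighter. Shutter speed: 25 → 20 → 15 → 13 → 10.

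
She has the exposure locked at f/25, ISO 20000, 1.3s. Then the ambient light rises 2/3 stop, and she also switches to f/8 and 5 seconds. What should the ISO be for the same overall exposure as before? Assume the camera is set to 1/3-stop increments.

Scene light: 2/3 stop brighter.
Aperture: f/25 → f/22 → f/20 → f/18 → f/16 → f/14 → f/13 → f/11 → f/10 → f/9 → f/8 — 3 1/3 stops larger aperture (brighter).
Shutter speed: 1.3 → 1.6 → 2 → 2.5 → 3.2 → 4 → 5 — 2 stops longer (brighter).
Net so far: 6 stops brighter. ISO: 20000 → 16000 → 12800 → 10000 → 8000 → 6400 → 5000 → 4000 → 3200 → 2500 → 2000 → 1600 → 1250 → 1000 → 800 → 640 → 500 → 400 → 320.

ISO 320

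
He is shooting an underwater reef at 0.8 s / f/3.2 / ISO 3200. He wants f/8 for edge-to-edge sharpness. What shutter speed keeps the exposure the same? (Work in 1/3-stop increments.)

5 s

Aperture: f/3.2 → f/3.5 → f/4 → f/4.5 → f/5 → f/5.6 → f/6.3 → f/7.1 → f/8 — 2 2/3 stops smaller aperture (darker).
Need 2 2/3 stops brighter from the shutter speed: 0.8 → 1 → 1.3 → 1.6 → 2 → 2.5 → 3.2 → 4 → 5.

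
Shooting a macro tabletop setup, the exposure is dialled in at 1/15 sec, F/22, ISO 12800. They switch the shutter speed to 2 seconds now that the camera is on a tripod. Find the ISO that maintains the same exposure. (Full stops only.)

Shutter speed: 1/15 → 1/8 → 1/4 → 1/2 → 1 → 2 — 5 stops slower (brighter).
Need 5 stops darker from the ISO: 12800 → 6400 → 3200 → 1600 → 800 → 400.

ISO 400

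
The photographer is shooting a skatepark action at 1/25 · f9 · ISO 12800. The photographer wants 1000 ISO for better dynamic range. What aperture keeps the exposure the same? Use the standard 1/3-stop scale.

ISO: 12800 → 10000 → 8000 → 6400 → 5000 → 4000 → 3200 → 2500 → 2000 → 1600 → 1250 → 1000 — 3 2/3 stops lower (darker).
Need 3 2/3 stops brighter from the aperture: f/9 → f/8 → f/7.1 → f/6.3 → f/5.6 → f/5 → f/4.5 → f/4 → f/3.5 → f/3.2 → f/2.8 → f/2.5.

f/2.5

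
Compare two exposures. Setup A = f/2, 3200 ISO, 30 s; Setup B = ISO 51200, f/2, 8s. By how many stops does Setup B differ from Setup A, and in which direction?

2 stops brighter

Aperture: unchanged.
Shutter speed: 30 → 15 → 8 — 2 stops shorter (darker).
ISO: 3200 → 6400 → 12800 → 25600 → 51200 — 4 stops raised (brighter).
Net: −2 +4 = +2 stops.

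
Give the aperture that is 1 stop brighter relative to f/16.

f/11

Aperture: f/16 → f/11 — 1 stop wider (brighter).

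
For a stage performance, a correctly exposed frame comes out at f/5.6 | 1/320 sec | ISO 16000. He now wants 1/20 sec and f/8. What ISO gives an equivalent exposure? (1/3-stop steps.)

ISO 2000

Shutter speed: 1/320 → 1/250 → 1/200 → 1/160 → 1/125 → 1/100 → 1/80 → 1/60 → 1/50 → 1/40 → 1/30 → 1/25 → 1/20 — 4 stops slower (brighter).
Aperture: f/5.6 → f/6.3 → f/7.1 → f/8 — 1 stop smaller aperture (darker).
Net change so far: 3 stops brighter. Offset with the ISO: 16000 → 12800 → 10000 → 8000 → 6400 → 5000 → 4000 → 3200 → 2500 → 2000.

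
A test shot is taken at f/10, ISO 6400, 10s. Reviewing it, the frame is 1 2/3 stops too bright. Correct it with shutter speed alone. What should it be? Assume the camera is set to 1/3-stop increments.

3.2 s

Overexposed by 1 2/3 stops → need 1 2/3 stops darker.
Shutter speed: 10 → 8 → 6 → 5 → 4 → 3.2.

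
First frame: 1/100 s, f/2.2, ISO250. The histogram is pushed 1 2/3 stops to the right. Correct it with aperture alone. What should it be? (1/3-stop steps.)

Overexposed by 1 2/3 stops → need 1 2/3 stops darker.
Aperture: f/2.2 → f/2.5 → f/2.8 → f/3.2 → f/3.5 → f/4.

f/4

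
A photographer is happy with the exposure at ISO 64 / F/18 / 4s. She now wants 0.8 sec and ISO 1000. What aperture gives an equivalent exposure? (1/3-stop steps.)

f/32

Shutter speed: 4 → 3.2 → 2.5 → 2 → 1.6 → 1.3 → 1 → 0.8 — 2 1/3 stops shorter (darker).
ISO: 64 → 80 → 100 → 125 → 160 → 200 → 250 → 320 → 400 → 500 → 640 → 800 → 1000 — 4 stops raised (brighter).
Net change so far: 1 2/3 stops brighter. Offset with the aperture: f/18 → f/20 → f/22 → f/25 → f/29 → f/32.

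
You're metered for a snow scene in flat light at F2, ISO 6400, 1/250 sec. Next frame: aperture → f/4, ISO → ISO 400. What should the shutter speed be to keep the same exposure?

Aperture: f/2 → f/2.8 → f/4 — 2 stops smaller aperture (darker).
ISO: 6400 → 3200 → 1600 → 800 → 400 — 4 stops lower (darker).
Net change so far: 6 stops darker. Offset with the shutter speed: 1/250 → 1/125 → 1/60 → 1/30 → 1/15 → 1/8 → 1/4.

1/4s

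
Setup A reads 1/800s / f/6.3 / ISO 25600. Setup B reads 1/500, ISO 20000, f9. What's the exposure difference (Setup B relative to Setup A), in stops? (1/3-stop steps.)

2/3 stop darker

Aperture: f/6.3 → f/7.1 → f/8 → f/9 — 1 stop narrower (darker).
Shutter speed: 1/800 → 1/640 → 1/500 — 2/3 stop longer (brighter).
ISO: 25600 → 20000 — 1/3 stop lower (darker).
Net: −1 +2/3 −1/3 = −2/3 stops.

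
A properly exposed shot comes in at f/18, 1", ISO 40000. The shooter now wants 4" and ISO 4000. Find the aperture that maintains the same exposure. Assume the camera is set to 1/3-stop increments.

f/11

Shutter speed: 1 → 1.3 → 1.6 → 2 → 2.5 → 3.2 → 4 — 2 stops longer (brighter).
ISO: 40000 → 32000 → 25600 → 20000 → 16000 → 12800 → 10000 → 8000 → 6400 → 5000 → 4000 — 3 1/3 stops lower (darker).
Net change so far: 1 1/3 stops darker. Offset with the aperture: f/18 → f/16 → f/14 → f/13 → f/11.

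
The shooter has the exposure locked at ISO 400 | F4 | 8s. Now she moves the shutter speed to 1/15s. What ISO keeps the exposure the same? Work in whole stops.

Shutter speed: 8 → 4 → 2 → 1 → 1/2 → 1/4 → 1/8 → 1/15 — 7 stops faster (darker).
Need 7 stops brighter from the ISO: 400 → 800 → 1600 → 3200 → 6400 → 12800 → 25600 → 51200.

ISO 51200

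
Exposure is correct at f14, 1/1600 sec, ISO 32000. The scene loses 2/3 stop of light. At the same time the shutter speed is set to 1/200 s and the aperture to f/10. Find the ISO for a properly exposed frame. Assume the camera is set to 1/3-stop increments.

Scene light: 2/3 stop darker.
Shutter speed: 1/1600 → 1/1250 → 1/1000 → 1/800 → 1/640 → 1/500 → 1/400 → 1/320 → 1/250 → 1/200 — 3 stops slower (brighter).
Aperture: f/14 → f/13 → f/11 → f/10 — 1 stop opened up (brighter).
Net so far: 3 1/3 stops brighter. ISO: 32000 → 25600 → 20000 → 16000 → 12800 → 10000 → 8000 → 6400 → 5000 → 4000 → 3200.

ISO 3200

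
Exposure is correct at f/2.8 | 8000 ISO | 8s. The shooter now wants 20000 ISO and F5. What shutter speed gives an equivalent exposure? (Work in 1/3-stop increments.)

ISO: 8000 → 10000 → 12800 → 16000 → 20000 — 1 1/3 stops higher (brighter).
Aperture: f/2.8 → f/3.2 → f/3.5 → f/4 → f/4.5 → f/5 — 1 2/3 stops smaller aperture (darker).
Net change so far: 1/3 stop darker. Offset with the shutter speed: 8 → 10.

10 s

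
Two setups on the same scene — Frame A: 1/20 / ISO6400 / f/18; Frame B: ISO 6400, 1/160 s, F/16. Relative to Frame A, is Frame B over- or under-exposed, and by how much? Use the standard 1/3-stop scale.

2 2/3 stops darker

Aperture: f/18 → f/16 — 1/3 stop larger aperture (brighter).
Shutter speed: 1/20 → 1/25 → 1/30 → 1/40 → 1/50 → 1/60 → 1/80 → 1/100 → 1/125 → 1/160 — 3 stops shorter (darker).
ISO: unchanged.
Net: +1/3 −3 = −2 2/3 stops.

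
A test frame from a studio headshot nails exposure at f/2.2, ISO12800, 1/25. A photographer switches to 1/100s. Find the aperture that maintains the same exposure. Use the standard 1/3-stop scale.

f/1.1

Shutter speed: 1/25 → 1/30 → 1/40 → 1/50 → 1/60 → 1/80 → 1/100 — 2 stops shorter (darker).
Need 2 stops brighter from the aperture: f/2.2 → f/2 → f/1.8 → f/1.6 → f/1.4 → f/1.2 → f/1.1.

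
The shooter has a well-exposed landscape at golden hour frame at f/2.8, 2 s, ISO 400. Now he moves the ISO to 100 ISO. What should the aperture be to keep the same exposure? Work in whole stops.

ISO: 400 → 200 → 100 — 2 stops dropped (darker).
Need 2 stops brighter from the aperture: f/2.8 → f/2 → f/1.4.

f/1.4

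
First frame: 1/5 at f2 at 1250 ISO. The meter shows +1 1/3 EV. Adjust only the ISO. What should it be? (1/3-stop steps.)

ISO 500

Overexposed by 1 1/3 stops → need 1 1/3 stops darker.
ISO: 1250 → 1000 → 800 → 640 → 500.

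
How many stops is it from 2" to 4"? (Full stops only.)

2 → 4 — count the steps: 1 stop.

1 stop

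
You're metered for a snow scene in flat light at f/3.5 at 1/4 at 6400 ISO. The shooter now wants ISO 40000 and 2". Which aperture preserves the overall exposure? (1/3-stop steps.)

ISO: 6400 → 8000 → 10000 → 12800 → 16000 → 20000 → 25600 → 32000 → 40000 — 2 2/3 stops higher (brighter).
Shutter speed: 1/4 → 0.3 → 0.4 → 0.5 → 0.6 → 0.8 → 1 → 1.3 → 1.6 → 2 — 3 stops slower (brighter).
Net change so far: 5 2/3 stops brighter. Offset with the aperture: f/3.5 → f/4 → f/4.5 → f/5 → f/5.6 → f/6.3 → f/7.1 → f/8 → f/9 → f/10 → f/11 → f/13 → f/14 → f/16 → f/18 → f/20 → f/22 → f/25.

f/25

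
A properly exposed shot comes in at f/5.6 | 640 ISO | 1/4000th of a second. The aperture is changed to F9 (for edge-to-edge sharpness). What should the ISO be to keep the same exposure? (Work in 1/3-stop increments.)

ISO 1600

Aperture: f/5.6 → f/6.3 → f/7.1 → f/8 → f/9 — 1 1/3 stops narrower (darker).
Need 1 1/3 stops brighter from the ISO: 640 → 800 → 1000 → 1250 → 1600.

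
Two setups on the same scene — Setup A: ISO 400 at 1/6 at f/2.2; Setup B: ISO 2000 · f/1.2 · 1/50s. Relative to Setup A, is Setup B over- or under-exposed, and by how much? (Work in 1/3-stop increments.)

1 stop brighter

Aperture: f/2.2 → f/2 → f/1.8 → f/1.6 → f/1.4 → f/1.2 — 1 2/3 stops opened up (brighter).
Shutter speed: 1/6 → 1/8 → 1/10 → 1/13 → 1/15 → 1/20 → 1/25 → 1/30 → 1/40 → 1/50 — 3 stops shorter (darker).
ISO: 400 → 500 → 640 → 800 → 1000 → 1250 → 1600 → 2000 — 2 1/3 stops raised (brighter).
Net: +1 2/3 −3 +2 1/3 = +1 stop.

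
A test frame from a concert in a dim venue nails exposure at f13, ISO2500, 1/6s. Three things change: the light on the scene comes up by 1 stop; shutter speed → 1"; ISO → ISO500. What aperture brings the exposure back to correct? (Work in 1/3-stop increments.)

Scene light: 1 stop brighter.
Shutter speed: 1/6 → 1/5 → 1/4 → 0.3 → 0.4 → 0.5 → 0.6 → 0.8 → 1 — 2 2/3 stops slower (brighter).
ISO: 2500 → 2000 → 1600 → 1250 → 1000 → 800 → 640 → 500 — 2 1/3 stops lower (darker).
Net so far: 1 1/3 stops brighter. Aperture: f/13 → f/14 → f/16 → f/18 → f/20.

f/20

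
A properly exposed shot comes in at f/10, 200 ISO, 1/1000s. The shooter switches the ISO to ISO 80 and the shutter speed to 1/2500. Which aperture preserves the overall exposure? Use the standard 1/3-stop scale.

ISO: 200 → 160 → 125 → 100 → 80 — 1 1/3 stops lower (darker).
Shutter speed: 1/1000 → 1/1250 → 1/1600 → 1/2000 → 1/2500 — 1 1/3 stops shorter (darker).
Net change so far: 2 2/3 stops darker. Offset with the aperture: f/10 → f/9 → f/8 → f/7.1 → f/6.3 → f/5.6 → f/5 → f/4.5 → f/4.

f/4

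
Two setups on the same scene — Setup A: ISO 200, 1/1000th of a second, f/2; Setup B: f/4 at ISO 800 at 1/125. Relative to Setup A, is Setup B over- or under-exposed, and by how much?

3 stops brighter

Aperture: f/2 → f/2.8 → f/4 — 2 stops stopped down (darker).
Shutter speed: 1/1000 → 1/500 → 1/250 → 1/125 — 3 stops longer (brighter).
ISO: 200 → 400 → 800 — 2 stops raised (brighter).
Net: −2 +3 +2 = +3 stops.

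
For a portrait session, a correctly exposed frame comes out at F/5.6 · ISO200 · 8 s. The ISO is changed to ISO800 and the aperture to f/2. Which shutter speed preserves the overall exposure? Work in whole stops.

ISO: 200 → 400 → 800 — 2 stops higher (brighter).
Aperture: f/5.6 → f/4 → f/2.8 → f/2 — 3 stops opened up (brighter).
Net change so far: 5 stops brighter. Offset with the shutter speed: 8 → 4 → 2 → 1 → 1/2 → 1/4.

1/4s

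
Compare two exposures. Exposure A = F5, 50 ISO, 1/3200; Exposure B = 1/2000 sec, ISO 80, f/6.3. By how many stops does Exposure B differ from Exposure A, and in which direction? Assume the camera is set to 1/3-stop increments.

2/3 stop brighter

Aperture: f/5 → f/5.6 → f/6.3 — 2/3 stop narrower (darker).
Shutter speed: 1/3200 → 1/2500 → 1/2000 — 2/3 stop slower (brighter).
ISO: 50 → 64 → 80 — 2/3 stop raised (brighter).
Net: −2/3 +2/3 +2/3 = +2/3 stops.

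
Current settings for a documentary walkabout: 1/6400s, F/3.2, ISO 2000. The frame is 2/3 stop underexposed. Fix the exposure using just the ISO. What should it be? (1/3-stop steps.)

ISO 3200

Underexposed by 2/3 stop → need 2/3 stop brighter.
ISO: 2000 → 2500 → 3200.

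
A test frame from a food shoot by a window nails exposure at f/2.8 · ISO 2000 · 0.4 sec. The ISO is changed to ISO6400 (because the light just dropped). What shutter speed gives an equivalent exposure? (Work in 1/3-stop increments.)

ISO: 2000 → 2500 → 3200 → 4000 → 5000 → 6400 — 1 2/3 stops higher (brighter).
Need 1 2/3 stops darker from the shutter speed: 0.4 → 0.3 → 1/4 → 1/5 → 1/6 → 1/8.

1/8s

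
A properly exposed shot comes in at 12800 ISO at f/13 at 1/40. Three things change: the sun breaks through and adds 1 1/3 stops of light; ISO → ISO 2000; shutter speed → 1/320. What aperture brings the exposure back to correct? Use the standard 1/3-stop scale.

f/2.8

Scene light: 1 1/3 stops brighter.
ISO: 12800 → 10000 → 8000 → 6400 → 5000 → 4000 → 3200 → 2500 → 2000 — 2 2/3 stops lower (darker).
Shutter speed: 1/40 → 1/50 → 1/60 → 1/80 → 1/100 → 1/125 → 1/160 → 1/200 → 1/250 → 1/320 — 3 stops faster (darker).
Net so far: 4 1/3 stops darker. Aperture: f/13 → f/11 → f/10 → f/9 → f/8 → f/7.1 → f/6.3 → f/5.6 → f/5 → f/4.5 → f/4 → f/3.5 → f/3.2 → f/2.8.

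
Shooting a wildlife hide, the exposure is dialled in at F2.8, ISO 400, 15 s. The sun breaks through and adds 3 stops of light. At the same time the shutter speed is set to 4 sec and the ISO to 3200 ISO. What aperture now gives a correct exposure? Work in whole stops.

f/11

Scene light: 3 stops brighter.
Shutter speed: 15 → 8 → 4 — 2 stops faster (darker).
ISO: 400 → 800 → 1600 → 3200 — 3 stops raised (brighter).
Net so far: 4 stops brighter. Aperture: f/2.8 → f/4 → f/5.6 → f/8 → f/11.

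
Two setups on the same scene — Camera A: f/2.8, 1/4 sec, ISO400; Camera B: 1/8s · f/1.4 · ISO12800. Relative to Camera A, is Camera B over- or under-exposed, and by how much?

Aperture: f/2.8 → f/2 → f/1.4 — 2 stops opened up (brighter).
Shutter speed: 1/4 → 1/8 — 1 stop faster (darker).
ISO: 400 → 800 → 1600 → 3200 → 6400 → 12800 — 5 stops higher (brighter).
Net: +2 −1 +5 = +6 stops.

6 stops brighter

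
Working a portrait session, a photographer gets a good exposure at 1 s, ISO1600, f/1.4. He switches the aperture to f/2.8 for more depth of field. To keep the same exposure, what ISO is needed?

Aperture: f/1.4 → f/2 → f/2.8 — 2 stops smaller aperture (darker).
Need 2 stops brighter from the ISO: 1600 → 3200 → 6400.

ISO 6400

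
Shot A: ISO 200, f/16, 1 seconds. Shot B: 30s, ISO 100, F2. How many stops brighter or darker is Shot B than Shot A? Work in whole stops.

Aperture: f/16 → f/11 → f/8 → f/5.6 → f/4 → f/2.8 → f/2 — 6 stops opened up (brighter).
Shutter speed: 1 → 2 → 4 → 8 → 15 → 30 — 5 stops slower (brighter).
ISO: 200 → 100 — 1 stop dropped (darker).
Net: +6 +5 −1 = +10 stops.

10 stops brighter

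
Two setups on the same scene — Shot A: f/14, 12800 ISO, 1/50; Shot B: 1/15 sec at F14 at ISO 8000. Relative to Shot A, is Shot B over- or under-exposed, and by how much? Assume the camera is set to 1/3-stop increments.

1 stop brighter

Aperture: unchanged.
Shutter speed: 1/50 → 1/40 → 1/30 → 1/25 → 1/20 → 1/15 — 1 2/3 stops slower (brighter).
ISO: 12800 → 10000 → 8000 — 2/3 stop lower (darker).
Net: +1 2/3 −2/3 = +1 stop.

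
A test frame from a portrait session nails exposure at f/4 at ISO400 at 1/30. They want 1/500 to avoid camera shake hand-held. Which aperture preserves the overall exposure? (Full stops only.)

f/1.0

Shutter speed: 1/30 → 1/60 → 1/125 → 1/250 → 1/500 — 4 stops shorter (darker).
Need 4 stops brighter from the aperture: f/4 → f/2.8 → f/2 → f/1.4 → f/1.0.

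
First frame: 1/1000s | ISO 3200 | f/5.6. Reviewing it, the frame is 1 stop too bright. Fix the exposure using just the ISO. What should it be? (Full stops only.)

Overexposed by 1 stop → need 1 stop darker.
ISO: 3200 → 1600.

ISO 1600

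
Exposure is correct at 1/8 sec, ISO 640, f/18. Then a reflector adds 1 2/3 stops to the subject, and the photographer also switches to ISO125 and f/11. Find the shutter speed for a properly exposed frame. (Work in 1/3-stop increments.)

1/13s

Scene light: 1 2/3 stops brighter.
ISO: 640 → 500 → 400 → 320 → 250 → 200 → 160 → 125 — 2 1/3 stops lower (darker).
Aperture: f/18 → f/16 → f/14 → f/13 → f/11 — 1 1/3 stops larger aperture (brighter).
Net so far: 2/3 stop brighter. Shutter speed: 1/8 → 1/10 → 1/13.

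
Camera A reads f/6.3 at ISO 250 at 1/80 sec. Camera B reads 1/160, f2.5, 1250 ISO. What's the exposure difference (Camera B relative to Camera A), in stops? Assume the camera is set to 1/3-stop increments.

4 stops brighter

Aperture: f/6.3 → f/5.6 → f/5 → f/4.5 → f/4 → f/3.5 → f/3.2 → f/2.8 → f/2.5 — 2 2/3 stops opened up (brighter).
Shutter speed: 1/80 → 1/100 → 1/125 → 1/160 — 1 stop shorter (darker).
ISO: 250 → 320 → 400 → 500 → 640 → 800 → 1000 → 1250 — 2 1/3 stops raised (brighter).
Net: +2 2/3 −1 +2 1/3 = +4 stops.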